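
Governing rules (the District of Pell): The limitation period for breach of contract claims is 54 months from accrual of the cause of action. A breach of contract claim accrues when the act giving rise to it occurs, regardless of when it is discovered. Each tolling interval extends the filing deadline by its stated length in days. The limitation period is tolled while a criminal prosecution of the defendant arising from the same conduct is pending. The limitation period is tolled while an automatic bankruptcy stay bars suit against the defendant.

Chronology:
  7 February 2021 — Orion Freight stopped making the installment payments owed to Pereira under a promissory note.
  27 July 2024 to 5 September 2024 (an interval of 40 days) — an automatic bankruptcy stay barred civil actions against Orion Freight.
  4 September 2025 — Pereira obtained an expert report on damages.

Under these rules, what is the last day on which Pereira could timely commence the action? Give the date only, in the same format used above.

16 September 2025

The cause of action accrued on 7 February 2021, the date of the act.
The untolled deadline — 54 months after 7 February 2021 — is 7 August 2025.
The period was tolled for 40 days by the automatic bankruptcy stay (27 July 2024 to 5 September 2024), pushing the deadline to 16 September 2025.
Nothing else in the chronology tolls or restarts the period.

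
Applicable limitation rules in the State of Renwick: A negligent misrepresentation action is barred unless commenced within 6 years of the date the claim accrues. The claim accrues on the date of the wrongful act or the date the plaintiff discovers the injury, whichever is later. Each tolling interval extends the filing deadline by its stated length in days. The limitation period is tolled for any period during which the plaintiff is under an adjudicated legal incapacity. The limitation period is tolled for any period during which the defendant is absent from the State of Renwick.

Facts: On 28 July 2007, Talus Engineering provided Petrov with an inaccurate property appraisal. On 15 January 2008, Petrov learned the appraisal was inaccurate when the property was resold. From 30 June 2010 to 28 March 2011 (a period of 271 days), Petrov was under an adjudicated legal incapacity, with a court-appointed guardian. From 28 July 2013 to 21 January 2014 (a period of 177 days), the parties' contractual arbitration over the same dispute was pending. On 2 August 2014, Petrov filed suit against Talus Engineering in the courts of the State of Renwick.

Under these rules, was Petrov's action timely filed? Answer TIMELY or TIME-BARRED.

Because discovery on 15 January 2008 post-dates the 28 July 2007 act, accrual under the later-of rule falls on 15 January 2008.
Adding the 6 years base period to 15 January 2008 gives a deadline of 15 January 2014, before any tolling.
Because the plaintiff's legal incapacity ran from 30 June 2010 to 28 March 2011, the deadline is extended by 271 days to 13 October 2014.
No stated provision tolls the period for a pending arbitration, so the interval from 28 July 2013 to 21 January 2014 has no effect on the deadline.
The 2 August 2014 filing precedes the 13 October 2014 deadline; the claim is timely.

TIMELY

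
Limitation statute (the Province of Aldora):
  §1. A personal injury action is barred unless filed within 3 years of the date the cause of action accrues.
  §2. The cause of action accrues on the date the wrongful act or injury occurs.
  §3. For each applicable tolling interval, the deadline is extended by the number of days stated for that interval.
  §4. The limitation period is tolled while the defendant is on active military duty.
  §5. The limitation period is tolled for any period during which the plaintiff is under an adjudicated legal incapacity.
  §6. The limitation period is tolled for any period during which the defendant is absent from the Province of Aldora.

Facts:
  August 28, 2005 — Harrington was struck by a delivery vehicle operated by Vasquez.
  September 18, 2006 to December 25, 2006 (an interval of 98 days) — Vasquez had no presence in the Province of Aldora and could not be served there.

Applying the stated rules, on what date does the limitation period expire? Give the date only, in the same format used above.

December 4, 2008

The cause of action accrued on August 28, 2005, the date of the act.
3 years from August 28, 2005 is August 28, 2008.
The defendant's absence from the jurisdiction from September 18, 2006 to December 25, 2006 tolled the period for 98 days, extending the deadline to December 4, 2008.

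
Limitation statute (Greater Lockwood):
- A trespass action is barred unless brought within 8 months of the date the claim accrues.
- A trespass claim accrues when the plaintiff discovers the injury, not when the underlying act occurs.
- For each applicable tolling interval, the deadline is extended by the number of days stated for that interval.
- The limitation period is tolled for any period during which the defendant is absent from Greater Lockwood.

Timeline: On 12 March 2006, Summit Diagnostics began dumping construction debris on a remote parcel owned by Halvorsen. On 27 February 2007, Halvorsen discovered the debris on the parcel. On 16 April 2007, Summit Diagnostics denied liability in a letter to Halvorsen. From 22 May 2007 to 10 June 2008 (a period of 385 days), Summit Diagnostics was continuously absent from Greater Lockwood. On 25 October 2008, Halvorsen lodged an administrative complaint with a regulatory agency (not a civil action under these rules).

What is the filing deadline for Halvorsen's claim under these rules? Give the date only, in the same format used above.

15 November 2008

Under the discovery rule, the claim accrued on 27 February 2007, when Halvorsen discovered the injury — not on the 12 March 2006 date of the underlying act.
Adding the 8 months base period to 27 February 2007 gives a deadline of 27 October 2007, before any tolling.
The defendant's absence from the jurisdiction from 22 May 2007 to 10 June 2008 tolled the period for 385 days, extending the deadline to 15 November 2008.
None of the other events listed affects the running of the period under the stated rules.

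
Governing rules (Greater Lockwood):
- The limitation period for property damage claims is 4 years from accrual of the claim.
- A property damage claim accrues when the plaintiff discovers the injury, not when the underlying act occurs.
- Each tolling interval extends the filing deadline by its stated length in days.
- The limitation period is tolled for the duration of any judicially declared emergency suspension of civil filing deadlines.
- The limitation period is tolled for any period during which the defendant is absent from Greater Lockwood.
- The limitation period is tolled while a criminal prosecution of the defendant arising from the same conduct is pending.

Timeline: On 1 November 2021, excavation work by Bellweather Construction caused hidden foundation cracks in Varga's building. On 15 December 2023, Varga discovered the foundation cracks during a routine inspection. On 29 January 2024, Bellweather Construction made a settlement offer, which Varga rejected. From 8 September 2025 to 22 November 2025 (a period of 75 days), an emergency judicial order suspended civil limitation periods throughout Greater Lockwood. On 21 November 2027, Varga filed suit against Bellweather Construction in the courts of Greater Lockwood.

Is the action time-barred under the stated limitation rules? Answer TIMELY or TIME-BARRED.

The claim did not accrue until Varga discovered the injury on 15 December 2023; the 1 November 2021 act date does not start the clock under the stated rule.
The untolled deadline — 4 years after 15 December 2023 — is 15 December 2027.
The emergency suspension of filing deadlines from 8 September 2025 to 22 November 2025 tolled the period for 75 days, extending the deadline to 28 February 2028.
The other events in the timeline have no effect on the limitation period under the stated rules.
The 21 November 2027 filing precedes the 28 February 2028 deadline; the claim is timely.

TIMELY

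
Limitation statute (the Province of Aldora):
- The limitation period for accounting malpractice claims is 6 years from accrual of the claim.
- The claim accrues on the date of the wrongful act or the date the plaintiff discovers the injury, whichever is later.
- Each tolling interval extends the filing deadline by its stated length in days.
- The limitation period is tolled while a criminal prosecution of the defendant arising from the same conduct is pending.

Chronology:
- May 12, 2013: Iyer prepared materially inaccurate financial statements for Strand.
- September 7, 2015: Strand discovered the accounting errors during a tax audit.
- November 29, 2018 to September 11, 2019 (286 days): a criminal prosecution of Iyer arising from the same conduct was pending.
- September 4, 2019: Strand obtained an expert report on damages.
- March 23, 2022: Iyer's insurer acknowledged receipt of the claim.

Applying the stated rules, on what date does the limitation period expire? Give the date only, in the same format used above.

Taking the later of the act (May 12, 2013) and discovery (September 7, 2015), the claim accrued on September 7, 2015.
Adding the 6 years base period to September 7, 2015 gives a deadline of September 7, 2021, before any tolling.
The pending criminal prosecution from November 29, 2018 to September 11, 2019 tolled the period for 286 days, extending the deadline to June 20, 2022.
The other events in the timeline have no effect on the limitation period under the stated rules.

June 20, 2022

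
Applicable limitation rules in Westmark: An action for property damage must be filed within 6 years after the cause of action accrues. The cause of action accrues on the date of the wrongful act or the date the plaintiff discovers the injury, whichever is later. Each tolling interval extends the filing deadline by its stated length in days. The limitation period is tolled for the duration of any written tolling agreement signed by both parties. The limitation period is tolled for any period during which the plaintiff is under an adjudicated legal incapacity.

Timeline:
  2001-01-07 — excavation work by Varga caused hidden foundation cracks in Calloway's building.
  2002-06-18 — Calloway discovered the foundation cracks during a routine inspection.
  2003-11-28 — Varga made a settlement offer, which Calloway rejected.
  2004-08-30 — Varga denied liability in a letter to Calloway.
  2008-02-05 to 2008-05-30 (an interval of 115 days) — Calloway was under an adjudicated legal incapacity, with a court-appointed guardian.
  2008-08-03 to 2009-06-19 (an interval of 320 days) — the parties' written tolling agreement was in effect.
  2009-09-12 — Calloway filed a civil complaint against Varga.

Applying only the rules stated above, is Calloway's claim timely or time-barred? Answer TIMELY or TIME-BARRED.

TIME-BARRED

Because discovery on 2002-06-18 post-dates the 2001-01-07 act, accrual under the later-of rule falls on 2002-06-18.
The untolled deadline — 6 years after 2002-06-18 — is 2008-06-18.
Because the plaintiff's legal incapacity ran from 2008-02-05 to 2008-05-30, the deadline is extended by 115 days to 2008-10-11.
Because the written tolling agreement ran from 2008-08-03 to 2009-06-19, the deadline is extended by 320 days to 2009-08-27.
None of the other events listed affects the running of the period under the stated rules.
Filing on 2009-09-12 missed the 2009-08-27 deadline — the action is time-barred.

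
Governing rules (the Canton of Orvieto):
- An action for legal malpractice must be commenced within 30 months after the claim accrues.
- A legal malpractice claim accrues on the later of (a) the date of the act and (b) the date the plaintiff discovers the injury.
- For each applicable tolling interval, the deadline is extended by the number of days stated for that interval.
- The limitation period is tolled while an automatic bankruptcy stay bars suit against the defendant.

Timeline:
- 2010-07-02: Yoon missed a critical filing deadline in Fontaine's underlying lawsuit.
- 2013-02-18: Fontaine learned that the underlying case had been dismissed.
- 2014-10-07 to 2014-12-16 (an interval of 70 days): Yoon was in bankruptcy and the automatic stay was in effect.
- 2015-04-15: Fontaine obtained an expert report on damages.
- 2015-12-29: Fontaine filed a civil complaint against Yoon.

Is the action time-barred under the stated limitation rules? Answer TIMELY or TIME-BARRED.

TIME-BARRED

Taking the later of the act (2010-07-02) and discovery (2013-02-18), the claim accrued on 2013-02-18.
30 months from 2013-02-18 is 2015-08-18.
Because the automatic bankruptcy stay ran from 2014-10-07 to 2014-12-16, the deadline is extended by 70 days to 2015-10-27.
Nothing else in the chronology tolls or restarts the period.
Filing on 2015-12-29 missed the 2015-10-27 deadline — the action is time-barred.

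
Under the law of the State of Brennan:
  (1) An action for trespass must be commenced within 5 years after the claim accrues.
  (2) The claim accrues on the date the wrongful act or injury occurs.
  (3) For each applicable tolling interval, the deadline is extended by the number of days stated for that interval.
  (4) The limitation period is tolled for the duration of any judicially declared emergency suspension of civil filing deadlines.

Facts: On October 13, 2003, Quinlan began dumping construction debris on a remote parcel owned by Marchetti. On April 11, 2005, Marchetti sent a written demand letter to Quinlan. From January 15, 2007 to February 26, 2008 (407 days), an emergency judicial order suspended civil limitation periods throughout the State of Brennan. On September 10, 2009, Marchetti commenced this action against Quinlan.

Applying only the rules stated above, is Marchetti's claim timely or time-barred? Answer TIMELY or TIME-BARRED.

TIMELY

The limitation period began to run on October 13, 2003.
Adding the 5 years base period to October 13, 2003 gives a deadline of October 13, 2008, before any tolling.
The period was tolled for 407 days by the emergency suspension of filing deadlines (January 15, 2007 to February 26, 2008), pushing the deadline to November 24, 2009.
Nothing else in the chronology tolls or restarts the period.
Filing on September 10, 2009 beat the November 24, 2009 deadline — the action is timely.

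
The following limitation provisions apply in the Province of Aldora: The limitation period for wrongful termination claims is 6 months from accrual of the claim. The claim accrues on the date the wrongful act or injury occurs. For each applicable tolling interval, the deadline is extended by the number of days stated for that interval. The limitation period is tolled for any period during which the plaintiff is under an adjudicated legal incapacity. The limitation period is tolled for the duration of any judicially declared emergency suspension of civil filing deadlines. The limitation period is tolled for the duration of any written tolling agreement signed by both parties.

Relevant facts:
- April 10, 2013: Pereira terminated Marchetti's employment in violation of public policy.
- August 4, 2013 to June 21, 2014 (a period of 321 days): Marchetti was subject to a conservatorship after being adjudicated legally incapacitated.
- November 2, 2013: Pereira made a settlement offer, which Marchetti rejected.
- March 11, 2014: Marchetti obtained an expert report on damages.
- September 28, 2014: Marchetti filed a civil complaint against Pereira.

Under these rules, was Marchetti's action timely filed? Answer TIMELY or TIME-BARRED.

TIME-BARRED

The limitation period began to run on April 10, 2013.
The untolled deadline — 6 months after April 10, 2013 — is October 10, 2013.
Because the plaintiff's legal incapacity ran from August 4, 2013 to June 21, 2014, the deadline is extended by 321 days to August 27, 2014.
The other events in the timeline have no effect on the limitation period under the stated rules.
The September 28, 2014 filing falls after the August 27, 2014 deadline; the claim is time-barred.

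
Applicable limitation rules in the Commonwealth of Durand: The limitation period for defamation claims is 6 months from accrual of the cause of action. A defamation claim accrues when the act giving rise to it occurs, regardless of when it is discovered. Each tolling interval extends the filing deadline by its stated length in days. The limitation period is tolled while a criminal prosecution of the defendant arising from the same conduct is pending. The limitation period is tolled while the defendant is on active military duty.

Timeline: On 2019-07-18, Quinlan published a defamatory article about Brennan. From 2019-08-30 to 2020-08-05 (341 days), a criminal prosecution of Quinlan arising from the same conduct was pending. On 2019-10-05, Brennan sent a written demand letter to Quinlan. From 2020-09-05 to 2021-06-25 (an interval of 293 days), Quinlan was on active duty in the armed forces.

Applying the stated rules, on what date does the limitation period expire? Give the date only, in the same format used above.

The cause of action accrued on 2019-07-18, the date of the act.
6 months from 2019-07-18 is 2020-01-18.
The period was tolled for 341 days by the pending criminal prosecution (2019-08-30 to 2020-08-05), pushing the deadline to 2020-12-24.
The period was tolled for 293 days by the defendant's active military service (2020-09-05 to 2021-06-25), pushing the deadline to 2021-10-13.
None of the other events listed affects the running of the period under the stated rules.

2021-10-13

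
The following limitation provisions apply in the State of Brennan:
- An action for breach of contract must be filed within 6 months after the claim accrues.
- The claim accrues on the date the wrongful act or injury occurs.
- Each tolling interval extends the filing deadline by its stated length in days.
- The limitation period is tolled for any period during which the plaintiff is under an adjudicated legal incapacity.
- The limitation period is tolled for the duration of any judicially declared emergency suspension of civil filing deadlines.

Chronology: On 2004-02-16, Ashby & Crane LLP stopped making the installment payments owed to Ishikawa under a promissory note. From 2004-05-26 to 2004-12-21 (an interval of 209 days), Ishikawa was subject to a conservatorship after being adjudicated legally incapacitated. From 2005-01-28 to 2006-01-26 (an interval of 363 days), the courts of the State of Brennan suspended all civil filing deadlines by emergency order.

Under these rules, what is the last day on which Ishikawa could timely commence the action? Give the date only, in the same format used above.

2006-03-11

The claim accrued on 2004-02-16, when the wrongful act occurred.
Adding the 6 months base period to 2004-02-16 gives a deadline of 2004-08-16, before any tolling.
The plaintiff's legal incapacity from 2004-05-26 to 2004-12-21 tolled the period for 209 days, extending the deadline to 2005-03-13.
The period was tolled for 363 days by the emergency suspension of filing deadlines (2005-01-28 to 2006-01-26), pushing the deadline to 2006-03-11.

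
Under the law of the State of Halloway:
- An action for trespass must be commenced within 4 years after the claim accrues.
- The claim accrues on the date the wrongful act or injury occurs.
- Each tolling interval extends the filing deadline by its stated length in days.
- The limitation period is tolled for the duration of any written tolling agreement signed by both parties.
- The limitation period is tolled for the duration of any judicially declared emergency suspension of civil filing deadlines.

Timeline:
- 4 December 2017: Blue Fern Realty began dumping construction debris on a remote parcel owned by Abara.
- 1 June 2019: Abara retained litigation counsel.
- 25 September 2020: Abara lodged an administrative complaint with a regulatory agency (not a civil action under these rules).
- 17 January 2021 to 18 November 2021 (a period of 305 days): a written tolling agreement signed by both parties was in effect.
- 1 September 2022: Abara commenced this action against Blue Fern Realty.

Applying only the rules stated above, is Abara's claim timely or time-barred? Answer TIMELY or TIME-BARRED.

The claim accrued on 4 December 2017, the date of the act.
The untolled deadline — 4 years after 4 December 2017 — is 4 December 2021.
The written tolling agreement from 17 January 2021 to 18 November 2021 tolled the period for 305 days, extending the deadline to 5 October 2022.
The other events in the timeline have no effect on the limitation period under the stated rules.
Filing on 1 September 2022 beat the 5 October 2022 deadline — the action is timely.

TIMELY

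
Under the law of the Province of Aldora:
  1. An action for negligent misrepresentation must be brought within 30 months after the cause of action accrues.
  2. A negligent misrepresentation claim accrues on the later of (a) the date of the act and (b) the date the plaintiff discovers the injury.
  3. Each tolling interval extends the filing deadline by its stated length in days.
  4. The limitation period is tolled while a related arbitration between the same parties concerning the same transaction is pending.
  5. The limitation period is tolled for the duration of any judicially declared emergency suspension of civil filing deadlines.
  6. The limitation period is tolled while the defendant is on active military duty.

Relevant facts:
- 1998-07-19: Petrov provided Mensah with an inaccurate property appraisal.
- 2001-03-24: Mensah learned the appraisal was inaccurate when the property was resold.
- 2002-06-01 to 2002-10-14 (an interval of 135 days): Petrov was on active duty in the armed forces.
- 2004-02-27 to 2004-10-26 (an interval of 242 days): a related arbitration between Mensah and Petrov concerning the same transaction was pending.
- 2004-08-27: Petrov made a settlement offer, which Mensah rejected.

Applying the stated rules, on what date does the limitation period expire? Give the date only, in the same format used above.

2004-02-06

Because discovery on 2001-03-24 post-dates the 1998-07-19 act, accrual under the later-of rule falls on 2001-03-24.
30 months from 2001-03-24 is 2003-09-24.
The defendant's active military service from 2002-06-01 to 2002-10-14 tolled the period for 135 days, extending the deadline to 2004-02-06.
By the time the pending related arbitration began on 2004-02-27, the limitation period had already expired on 2004-02-06; that interval cannot revive it.
None of the other events listed affects the running of the period under the stated rules.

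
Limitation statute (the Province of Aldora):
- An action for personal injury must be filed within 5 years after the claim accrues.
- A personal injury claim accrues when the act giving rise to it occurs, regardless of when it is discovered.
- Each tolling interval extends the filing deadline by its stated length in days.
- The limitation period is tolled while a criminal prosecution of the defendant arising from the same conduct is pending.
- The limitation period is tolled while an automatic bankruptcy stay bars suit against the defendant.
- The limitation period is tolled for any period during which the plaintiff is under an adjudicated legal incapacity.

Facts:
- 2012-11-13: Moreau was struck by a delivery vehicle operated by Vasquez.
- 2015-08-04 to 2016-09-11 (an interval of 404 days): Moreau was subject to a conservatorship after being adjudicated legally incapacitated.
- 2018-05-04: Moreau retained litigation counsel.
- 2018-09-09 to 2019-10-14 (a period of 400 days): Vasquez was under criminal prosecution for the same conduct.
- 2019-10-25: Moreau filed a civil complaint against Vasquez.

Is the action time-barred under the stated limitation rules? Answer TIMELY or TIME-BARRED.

TIMELY

The claim accrued on 2012-11-13, the date of the act.
The untolled deadline — 5 years after 2012-11-13 — is 2017-11-13.
The period was tolled for 404 days by the plaintiff's legal incapacity (2015-08-04 to 2016-09-11), pushing the deadline to 2018-12-22.
Because the pending criminal prosecution ran from 2018-09-09 to 2019-10-14, the deadline is extended by 400 days to 2020-01-26.
The other events in the timeline have no effect on the limitation period under the stated rules.
Filing on 2019-10-25 beat the 2020-01-26 deadline — the action is timely.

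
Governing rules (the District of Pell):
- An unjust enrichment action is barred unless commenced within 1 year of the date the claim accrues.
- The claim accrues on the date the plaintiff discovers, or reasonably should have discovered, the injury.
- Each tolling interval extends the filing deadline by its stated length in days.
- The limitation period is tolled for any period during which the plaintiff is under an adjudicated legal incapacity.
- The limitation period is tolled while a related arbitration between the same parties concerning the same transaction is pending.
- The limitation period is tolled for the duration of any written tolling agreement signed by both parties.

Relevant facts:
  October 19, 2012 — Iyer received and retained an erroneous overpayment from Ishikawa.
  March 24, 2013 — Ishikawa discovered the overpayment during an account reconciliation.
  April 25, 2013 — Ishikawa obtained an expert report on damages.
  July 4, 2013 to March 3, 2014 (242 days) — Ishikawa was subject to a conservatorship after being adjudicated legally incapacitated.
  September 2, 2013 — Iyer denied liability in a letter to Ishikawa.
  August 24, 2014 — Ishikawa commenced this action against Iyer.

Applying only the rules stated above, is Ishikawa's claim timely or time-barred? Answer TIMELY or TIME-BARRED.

The claim did not accrue until Ishikawa discovered the injury on March 24, 2013; the October 19, 2012 act date does not start the clock under the stated rule.
The untolled deadline — 1 year after March 24, 2013 — is March 24, 2014.
Because the plaintiff's legal incapacity ran from July 4, 2013 to March 3, 2014, the deadline is extended by 242 days to November 21, 2014.
None of the other events listed affects the running of the period under the stated rules.
The August 24, 2014 filing precedes the November 21, 2014 deadline; the claim is timely.

TIMELY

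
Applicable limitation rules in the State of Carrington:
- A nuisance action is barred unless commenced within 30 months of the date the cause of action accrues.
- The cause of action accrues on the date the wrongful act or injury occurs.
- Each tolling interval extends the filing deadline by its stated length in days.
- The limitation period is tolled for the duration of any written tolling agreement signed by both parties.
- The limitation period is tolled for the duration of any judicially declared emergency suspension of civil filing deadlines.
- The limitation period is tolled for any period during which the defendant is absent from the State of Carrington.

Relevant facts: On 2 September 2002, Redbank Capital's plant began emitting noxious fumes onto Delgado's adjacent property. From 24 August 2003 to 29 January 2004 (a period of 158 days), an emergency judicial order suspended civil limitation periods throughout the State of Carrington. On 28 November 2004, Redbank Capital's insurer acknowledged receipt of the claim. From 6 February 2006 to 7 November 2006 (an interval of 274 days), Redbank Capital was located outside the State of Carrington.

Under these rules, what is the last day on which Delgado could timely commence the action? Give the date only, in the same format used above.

The cause of action accrued on 2 September 2002, the date of the act.
The untolled deadline — 30 months after 2 September 2002 — is 2 March 2005.
The period was tolled for 158 days by the emergency suspension of filing deadlines (24 August 2003 to 29 January 2004), pushing the deadline to 7 August 2005.
By the time the defendant's absence from the jurisdiction began on 6 February 2006, the limitation period had already expired on 7 August 2005; that interval cannot revive it.
None of the other events listed affects the running of the period under the stated rules.

7 August 2005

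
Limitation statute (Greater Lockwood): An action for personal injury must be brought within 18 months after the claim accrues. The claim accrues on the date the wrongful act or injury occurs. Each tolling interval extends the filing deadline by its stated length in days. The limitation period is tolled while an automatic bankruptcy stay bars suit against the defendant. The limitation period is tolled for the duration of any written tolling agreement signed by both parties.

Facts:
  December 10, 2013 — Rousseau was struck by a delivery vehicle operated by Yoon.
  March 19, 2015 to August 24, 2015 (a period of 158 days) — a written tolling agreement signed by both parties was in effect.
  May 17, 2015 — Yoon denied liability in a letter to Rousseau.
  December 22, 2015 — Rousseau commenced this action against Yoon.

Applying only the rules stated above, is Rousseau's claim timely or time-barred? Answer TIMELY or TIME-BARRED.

The claim accrued on December 10, 2013, the date of the act.
The untolled deadline — 18 months after December 10, 2013 — is June 10, 2015.
Because the written tolling agreement ran from March 19, 2015 to August 24, 2015, the deadline is extended by 158 days to November 15, 2015.
The other events in the timeline have no effect on the limitation period under the stated rules.
The December 22, 2015 filing falls after the November 15, 2015 deadline; the claim is time-barred.

TIME-BARRED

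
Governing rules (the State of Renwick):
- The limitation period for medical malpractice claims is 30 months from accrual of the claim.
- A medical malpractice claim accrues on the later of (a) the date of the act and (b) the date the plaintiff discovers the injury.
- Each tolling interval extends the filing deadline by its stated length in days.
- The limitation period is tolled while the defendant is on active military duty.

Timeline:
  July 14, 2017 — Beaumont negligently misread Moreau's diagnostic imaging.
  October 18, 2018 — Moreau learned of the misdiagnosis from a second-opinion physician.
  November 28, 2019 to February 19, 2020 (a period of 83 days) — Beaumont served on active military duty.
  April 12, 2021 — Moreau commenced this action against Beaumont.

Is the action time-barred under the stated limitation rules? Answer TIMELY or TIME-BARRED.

TIMELY

Because discovery on October 18, 2018 post-dates the July 14, 2017 act, accrual under the later-of rule falls on October 18, 2018.
The untolled deadline — 30 months after October 18, 2018 — is April 18, 2021.
The period was tolled for 83 days by the defendant's active military service (November 28, 2019 to February 19, 2020), pushing the deadline to July 10, 2021.
The April 12, 2021 filing precedes the July 10, 2021 deadline; the claim is timely.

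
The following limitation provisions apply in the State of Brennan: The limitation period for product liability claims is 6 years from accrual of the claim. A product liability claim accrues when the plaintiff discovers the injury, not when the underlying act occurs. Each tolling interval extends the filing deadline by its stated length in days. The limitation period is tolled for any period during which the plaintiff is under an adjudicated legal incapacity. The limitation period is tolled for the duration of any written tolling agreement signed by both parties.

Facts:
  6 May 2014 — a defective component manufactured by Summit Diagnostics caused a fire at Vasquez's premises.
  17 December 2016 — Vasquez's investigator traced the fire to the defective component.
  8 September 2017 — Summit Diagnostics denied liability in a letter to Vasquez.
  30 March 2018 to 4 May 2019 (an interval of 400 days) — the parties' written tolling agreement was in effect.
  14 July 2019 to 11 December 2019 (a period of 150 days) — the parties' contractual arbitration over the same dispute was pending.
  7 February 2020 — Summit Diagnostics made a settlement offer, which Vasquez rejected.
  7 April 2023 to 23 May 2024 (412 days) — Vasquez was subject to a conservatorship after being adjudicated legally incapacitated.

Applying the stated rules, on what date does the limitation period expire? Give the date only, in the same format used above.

Accrual is tied to discovery, so the period began on 17 December 2016 rather than on 6 May 2014 when the act occurred.
6 years from 17 December 2016 is 17 December 2022.
The period was tolled for 400 days by the written tolling agreement (30 March 2018 to 4 May 2019), pushing the deadline to 21 January 2024.
The period was tolled for 412 days by the plaintiff's legal incapacity (7 April 2023 to 23 May 2024), pushing the deadline to 8 March 2025.
Although a pending arbitration ran from 14 July 2019 to 11 December 2019, the stated rules do not make that a tolling event, so it is disregarded.
The other events in the timeline have no effect on the limitation period under the stated rules.

8 March 2025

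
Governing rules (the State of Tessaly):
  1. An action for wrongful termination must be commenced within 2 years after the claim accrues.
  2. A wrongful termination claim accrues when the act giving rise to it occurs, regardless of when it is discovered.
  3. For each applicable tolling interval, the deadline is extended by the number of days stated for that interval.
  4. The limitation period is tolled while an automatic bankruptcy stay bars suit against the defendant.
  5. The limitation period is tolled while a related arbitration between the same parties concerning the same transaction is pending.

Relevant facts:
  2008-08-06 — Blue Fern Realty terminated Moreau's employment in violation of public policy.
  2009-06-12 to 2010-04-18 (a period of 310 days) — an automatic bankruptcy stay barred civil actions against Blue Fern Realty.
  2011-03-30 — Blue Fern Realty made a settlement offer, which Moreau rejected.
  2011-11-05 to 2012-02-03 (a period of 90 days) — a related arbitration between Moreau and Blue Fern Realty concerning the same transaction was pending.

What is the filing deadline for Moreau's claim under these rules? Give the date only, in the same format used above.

The claim accrued on 2008-08-06, when the wrongful act occurred.
The untolled deadline — 2 years after 2008-08-06 — is 2010-08-06.
The automatic bankruptcy stay from 2009-06-12 to 2010-04-18 tolled the period for 310 days, extending the deadline to 2011-06-12.
The pending related arbitration from 2011-11-05 to 2012-02-03 began after the period had already run on 2011-06-12, so it has no tolling effect.
Nothing else in the chronology tolls or restarts the period.

2011-06-12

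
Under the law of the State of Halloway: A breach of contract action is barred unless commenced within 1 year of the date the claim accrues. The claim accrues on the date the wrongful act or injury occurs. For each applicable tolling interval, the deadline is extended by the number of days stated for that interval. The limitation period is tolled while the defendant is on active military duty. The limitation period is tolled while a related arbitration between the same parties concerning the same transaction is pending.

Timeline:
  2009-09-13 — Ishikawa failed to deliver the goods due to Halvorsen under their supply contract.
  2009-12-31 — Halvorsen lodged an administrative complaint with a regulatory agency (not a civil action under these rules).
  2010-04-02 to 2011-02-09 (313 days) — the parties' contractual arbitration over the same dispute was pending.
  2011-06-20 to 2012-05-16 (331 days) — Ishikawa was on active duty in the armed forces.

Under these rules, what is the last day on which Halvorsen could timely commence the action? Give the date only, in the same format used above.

The limitation period began to run on 2009-09-13.
Adding the 1 year base period to 2009-09-13 gives a deadline of 2010-09-13, before any tolling.
The period was tolled for 313 days by the pending related arbitration (2010-04-02 to 2011-02-09), pushing the deadline to 2011-07-23.
The period was tolled for 331 days by the defendant's active military service (2011-06-20 to 2012-05-16), pushing the deadline to 2012-06-18.
Nothing else in the chronology tolls or restarts the period.

2012-06-18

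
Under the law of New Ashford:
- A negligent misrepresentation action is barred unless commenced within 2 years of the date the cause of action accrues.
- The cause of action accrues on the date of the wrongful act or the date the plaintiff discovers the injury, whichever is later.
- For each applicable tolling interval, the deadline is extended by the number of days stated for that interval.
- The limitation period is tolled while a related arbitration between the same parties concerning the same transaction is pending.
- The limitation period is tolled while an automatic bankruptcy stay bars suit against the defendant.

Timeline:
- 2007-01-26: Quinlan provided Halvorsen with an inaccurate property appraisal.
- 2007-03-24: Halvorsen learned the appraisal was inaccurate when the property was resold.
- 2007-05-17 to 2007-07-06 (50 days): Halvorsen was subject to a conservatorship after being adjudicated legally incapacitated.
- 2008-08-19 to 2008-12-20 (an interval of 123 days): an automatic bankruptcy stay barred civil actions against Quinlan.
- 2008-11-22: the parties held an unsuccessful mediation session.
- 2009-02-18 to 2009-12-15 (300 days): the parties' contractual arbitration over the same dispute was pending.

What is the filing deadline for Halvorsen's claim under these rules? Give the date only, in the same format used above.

Because discovery on 2007-03-24 post-dates the 2007-01-26 act, accrual under the later-of rule falls on 2007-03-24.
Adding the 2 years base period to 2007-03-24 gives a deadline of 2009-03-24, before any tolling.
The period was tolled for 123 days by the automatic bankruptcy stay (2008-08-19 to 2008-12-20), pushing the deadline to 2009-07-25.
Because the pending related arbitration ran from 2009-02-18 to 2009-12-15, the deadline is extended by 300 days to 2010-05-21.
No stated provision tolls the period for the plaintiff's incapacity, so the interval from 2007-05-17 to 2007-07-06 has no effect on the deadline.
None of the other events listed affects the running of the period under the stated rules.

2010-05-21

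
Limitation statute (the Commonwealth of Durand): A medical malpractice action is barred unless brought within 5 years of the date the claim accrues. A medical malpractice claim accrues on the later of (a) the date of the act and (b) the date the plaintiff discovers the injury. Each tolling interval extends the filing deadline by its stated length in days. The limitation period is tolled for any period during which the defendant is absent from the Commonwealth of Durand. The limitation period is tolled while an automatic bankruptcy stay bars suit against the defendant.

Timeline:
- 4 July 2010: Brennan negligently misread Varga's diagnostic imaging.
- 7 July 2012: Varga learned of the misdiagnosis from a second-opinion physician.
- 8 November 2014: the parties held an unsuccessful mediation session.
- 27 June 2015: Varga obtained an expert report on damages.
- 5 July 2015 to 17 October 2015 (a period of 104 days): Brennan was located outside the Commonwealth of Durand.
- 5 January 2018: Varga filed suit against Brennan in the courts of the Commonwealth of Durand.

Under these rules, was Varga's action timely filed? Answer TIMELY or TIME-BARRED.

Taking the later of the act (4 July 2010) and discovery (7 July 2012), the claim accrued on 7 July 2012.
Adding the 5 years base period to 7 July 2012 gives a deadline of 7 July 2017, before any tolling.
The period was tolled for 104 days by the defendant's absence from the jurisdiction (5 July 2015 to 17 October 2015), pushing the deadline to 19 October 2017.
Nothing else in the chronology tolls or restarts the period.
Filing on 5 January 2018 missed the 19 October 2017 deadline — the action is time-barred.

TIME-BARRED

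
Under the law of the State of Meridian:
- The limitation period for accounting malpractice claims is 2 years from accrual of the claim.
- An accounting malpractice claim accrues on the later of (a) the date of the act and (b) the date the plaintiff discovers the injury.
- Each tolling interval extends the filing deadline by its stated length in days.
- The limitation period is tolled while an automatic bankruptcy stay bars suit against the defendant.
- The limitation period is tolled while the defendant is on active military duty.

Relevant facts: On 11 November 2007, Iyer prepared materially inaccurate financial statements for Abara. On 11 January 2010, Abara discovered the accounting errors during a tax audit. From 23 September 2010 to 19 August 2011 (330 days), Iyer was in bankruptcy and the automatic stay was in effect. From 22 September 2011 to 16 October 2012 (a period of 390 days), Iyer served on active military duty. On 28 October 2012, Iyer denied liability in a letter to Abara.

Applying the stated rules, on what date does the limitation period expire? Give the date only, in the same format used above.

The claim accrued on 11 January 2010 — the later of the 11 November 2007 act and the 11 January 2010 discovery.
2 years from 11 January 2010 is 11 January 2012.
The automatic bankruptcy stay from 23 September 2010 to 19 August 2011 tolled the period for 330 days, extending the deadline to 6 December 2012.
The defendant's active military service from 22 September 2011 to 16 October 2012 tolled the period for 390 days, extending the deadline to 31 December 2013.
The other events in the timeline have no effect on the limitation period under the stated rules.

31 December 2013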